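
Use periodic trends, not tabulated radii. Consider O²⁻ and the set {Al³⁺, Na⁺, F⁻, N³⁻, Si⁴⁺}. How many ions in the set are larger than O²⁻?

These species are isoelectronic with 10 electrons. The only difference is the number of protons: Si⁴⁺ (Z=14), Al³⁺ (Z=13), Na⁺ (Z=11), F⁻ (Z=9), O²⁻ (Z=8), N³⁻ (Z=7). The strongest nuclear pull (Si⁴⁺) gives the smallest ion.
Ordering all of them (including O²⁻) by radius gives Si⁴⁺ < Al³⁺ < Na⁺ < F⁻ < O²⁻ < N³⁻. So 1 is larger.

1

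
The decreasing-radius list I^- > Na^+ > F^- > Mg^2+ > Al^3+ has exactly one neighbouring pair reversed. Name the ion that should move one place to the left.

The pair Na^+, F^- is the wrong way round — Na^+ and F^- share 10 electrons; the higher nuclear charge on Na (Z=11) contracts it more, so Na^+ < F^-. All other adjacent pairs agree with periodic trends, so F^- is the misplaced ion.

F^-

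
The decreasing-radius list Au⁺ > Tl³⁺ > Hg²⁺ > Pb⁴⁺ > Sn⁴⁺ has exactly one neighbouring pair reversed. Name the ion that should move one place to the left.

Check each adjacent pair. Tl³⁺ and Hg²⁺ are reversed: they are isoelectronic (78 e⁻) and Tl has more protons than Hg (81 vs 80), making Tl³⁺ smaller. No other neighbouring pair contradicts the periodic trends, so Hg²⁺ is the ion listed too late.

Hg²⁺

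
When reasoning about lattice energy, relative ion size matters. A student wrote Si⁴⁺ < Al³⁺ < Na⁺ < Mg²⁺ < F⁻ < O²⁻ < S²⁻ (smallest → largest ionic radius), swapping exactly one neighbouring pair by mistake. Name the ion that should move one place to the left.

Scanning neighbour by neighbour, only Na⁺/Mg²⁺ violates a trend: they are isoelectronic (10 e⁻) and Mg has more protons than Na (12 vs 11), making Mg²⁺ smaller. That makes Mg²⁺ the one sitting a position late relative to where it belongs.

Mg²⁺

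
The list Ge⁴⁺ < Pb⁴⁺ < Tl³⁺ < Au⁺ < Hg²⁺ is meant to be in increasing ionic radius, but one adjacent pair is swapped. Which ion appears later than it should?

Hg²⁺

The pair Au⁺, Hg²⁺ is the wrong way round — they are isoelectronic (78 e⁻) and Hg has more protons than Au (80 vs 79), making Hg²⁺ smaller. All other adjacent pairs agree with periodic trends, so Hg²⁺ is the misplaced ion.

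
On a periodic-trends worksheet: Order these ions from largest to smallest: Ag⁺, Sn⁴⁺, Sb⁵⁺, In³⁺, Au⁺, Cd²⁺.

Au⁺ > Ag⁺ > Cd²⁺ > In³⁺ > Sn⁴⁺ > Sb⁵⁺

Tabulating Z and e⁻: Sb⁵⁺ (Z=51, 46 e⁻), Sn⁴⁺ (Z=50, 46 e⁻), In³⁺ (Z=49, 46 e⁻), Cd²⁺ (Z=48, 46 e⁻), Ag⁺ (Z=47, 46 e⁻), Au⁺ (Z=79, 78 e⁻). Sb⁵⁺ < Sn⁴⁺ (isoelectronic, higher Z=51 is smaller); Sn⁴⁺ < In³⁺ (both 46 e⁻, Z=50>49); In³⁺ < Cd²⁺ (isoelectronic, higher Z=49 is smaller); Cd²⁺ < Ag⁺ (isoelectronic, higher Z=48 is smaller); Ag⁺ < Au⁺ (same group, period 5 vs 6).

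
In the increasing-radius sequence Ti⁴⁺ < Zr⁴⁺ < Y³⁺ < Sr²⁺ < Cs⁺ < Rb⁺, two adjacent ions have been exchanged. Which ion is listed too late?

Rb⁺

Check each adjacent pair. Cs⁺ and Rb⁺ are reversed: same group and charge — period 5 sits above period 6, so Rb⁺ is smaller. No other neighbouring pair contradicts the periodic trends, so Rb⁺ is the ion listed too late.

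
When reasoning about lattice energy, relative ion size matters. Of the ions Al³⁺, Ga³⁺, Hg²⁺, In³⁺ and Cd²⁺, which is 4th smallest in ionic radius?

Cd²⁺

Electron counts and nuclear charges: Al³⁺ has 10 e⁻ (Z=13), Ga³⁺ has 28 e⁻ (Z=31), In³⁺ has 46 e⁻ (Z=49), Cd²⁺ has 46 e⁻ (Z=48), Hg²⁺ has 78 e⁻ (Z=80). Al³⁺ < Ga³⁺ (same group, 1 shell fewer); Ga³⁺ < In³⁺ (same group, 1 shell fewer); In³⁺ < Cd²⁺ (isoelectronic, higher Z=49 is smaller); Cd²⁺ < Hg²⁺ (same group, 1 shell fewer).
Ordering: Al³⁺ < Ga³⁺ < In³⁺ < Cd²⁺ < Hg²⁺. The 4th smallest is Cd²⁺.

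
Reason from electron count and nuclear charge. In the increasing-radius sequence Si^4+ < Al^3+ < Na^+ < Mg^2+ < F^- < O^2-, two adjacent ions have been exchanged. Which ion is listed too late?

Check each adjacent pair. Na^+ and Mg^2+ are reversed: they are isoelectronic (10 e⁻) and Mg has more protons than Na (12 vs 11), making Mg^2+ smaller. No other neighbouring pair contradicts the periodic trends, so Mg^2+ is the ion listed too late.

Mg^2+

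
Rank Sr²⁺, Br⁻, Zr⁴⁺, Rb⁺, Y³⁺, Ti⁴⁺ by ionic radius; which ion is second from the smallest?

Zr⁴⁺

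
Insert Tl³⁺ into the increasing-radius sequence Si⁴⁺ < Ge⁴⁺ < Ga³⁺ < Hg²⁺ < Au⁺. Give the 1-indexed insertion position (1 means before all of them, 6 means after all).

Electron counts and nuclear charges: Si⁴⁺: 10 e⁻, Z=14, Ge⁴⁺: 28 e⁻, Z=32, Ga³⁺: 28 e⁻, Z=31, Tl³⁺: 78 e⁻, Z=81, Hg²⁺: 78 e⁻, Z=80, Au⁺: 78 e⁻, Z=79. Si⁴⁺ < Ge⁴⁺ (same group, period 3 vs 4); Ge⁴⁺ < Ga³⁺ (both 28 e⁻, Z=32>31); Ga³⁺ < Tl³⁺ (same group, 2 shells fewer); Tl³⁺ < Hg²⁺ (isoelectronic, higher Z=81 is smaller); Hg²⁺ < Au⁺ (isoelectronic, higher Z=80 is smaller).
Putting Tl³⁺ in gives Si⁴⁺ < Ge⁴⁺ < Ga³⁺ < Tl³⁺ < Hg²⁺ < Au⁺; it lands at slot 4.

4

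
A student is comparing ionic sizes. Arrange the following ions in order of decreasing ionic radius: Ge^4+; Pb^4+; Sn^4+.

Pb^4+ > Sn^4+ > Ge^4+

These ions sit in one column with identical charge. Each step down the periodic table adds a principal shell, increasing the radius.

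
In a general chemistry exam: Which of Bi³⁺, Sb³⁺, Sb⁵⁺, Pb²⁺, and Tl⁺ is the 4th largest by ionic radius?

Sb³⁺

Tabulating Z and e⁻: Sb⁵⁺ has 46 e⁻ (Z=51), Sb³⁺ has 48 e⁻ (Z=51), Bi³⁺ has 80 e⁻ (Z=83), Pb²⁺ has 80 e⁻ (Z=82), Tl⁺ has 80 e⁻ (Z=81). Sb⁵⁺ < Sb³⁺ (higher charge on the same element); Sb³⁺ < Bi³⁺ (same group, 1 shell fewer); Bi³⁺ < Pb²⁺ (both 80 e⁻, Z=83>82); Pb²⁺ < Tl⁺ (isoelectronic, higher Z=82 is smaller).
So the order is Sb⁵⁺ < Sb³⁺ < Bi³⁺ < Pb²⁺ < Tl⁺; the 4th-largest ion is Sb³⁺.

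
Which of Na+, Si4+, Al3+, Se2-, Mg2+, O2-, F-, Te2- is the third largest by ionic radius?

Si4+ has 10 e⁻ (Z=14), Al3+ has 10 e⁻ (Z=13), Mg2+ has 10 e⁻ (Z=12), Na+ has 10 e⁻ (Z=11), F- has 10 e⁻ (Z=9), O2- has 10 e⁻ (Z=8), Se2- has 36 e⁻ (Z=34), Te2- has 54 e⁻ (Z=52). Si4+ < Al3+ (isoelectronic, higher Z=14 is smaller); Al3+ < Mg2+ (both 10 e⁻, Z=13>12); Mg2+ < Na+ (isoelectronic, higher Z=12 is smaller); Na+ < F- (isoelectronic, higher Z=11 is smaller); F- < O2- (both 10 e⁻, Z=9>8); O2- < Se2- (same group, period 2 vs 4); Se2- < Te2- (same group, 1 shell fewer).
Ordering: Si4+ < Al3+ < Mg2+ < Na+ < F- < O2- < Se2- < Te2-. The third largest is O2-.

O2-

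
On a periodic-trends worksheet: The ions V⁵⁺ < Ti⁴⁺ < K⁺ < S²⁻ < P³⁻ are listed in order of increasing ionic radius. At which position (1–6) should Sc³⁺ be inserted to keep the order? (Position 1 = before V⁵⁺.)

3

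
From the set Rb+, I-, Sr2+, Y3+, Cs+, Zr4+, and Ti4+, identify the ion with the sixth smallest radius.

Cs+

Electron counts and nuclear charges: Ti4+ has 18 e⁻ (Z=22), Zr4+ has 36 e⁻ (Z=40), Y3+ has 36 e⁻ (Z=39), Sr2+ has 36 e⁻ (Z=38), Rb+ has 36 e⁻ (Z=37), Cs+ has 54 e⁻ (Z=55), I- has 54 e⁻ (Z=53). Ti4+ < Zr4+ (same group, 1 shell fewer); Zr4+ < Y3+ (both 36 e⁻, Z=40>39); Y3+ < Sr2+ (both 36 e⁻, Z=39>38); Sr2+ < Rb+ (both 36 e⁻, Z=38>37); Rb+ < Cs+ (same group, period 5 vs 6); Cs+ < I- (isoelectronic, higher Z=55 is smaller).
So the order is Ti4+ < Zr4+ < Y3+ < Sr2+ < Rb+ < Cs+ < I-; the 6th-smallest ion is Cs+.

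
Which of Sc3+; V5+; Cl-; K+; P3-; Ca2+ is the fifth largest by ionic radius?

These species are isoelectronic with 18 electrons. The only difference is the number of protons: V5+ (Z=23), Sc3+ (Z=21), Ca2+ (Z=20), K+ (Z=19), Cl- (Z=17), P3- (Z=15). The strongest nuclear pull (V5+) gives the smallest ion.
That gives V5+ < Sc3+ < Ca2+ < K+ < Cl- < P3-. From the largest end, number 5 is Sc3+.

Sc3+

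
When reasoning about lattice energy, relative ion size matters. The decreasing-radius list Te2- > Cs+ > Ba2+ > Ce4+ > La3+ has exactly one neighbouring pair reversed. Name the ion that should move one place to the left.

La3+

Compare adjacent ions: Ce4+ and La3+ share 54 electrons; the higher nuclear charge on Ce (Z=58) contracts it more, so Ce4+ < La3+ — yet in this decreasing list Ce4+ sits before La3+. Nothing else is reversed, so La3+ should move one place to the left.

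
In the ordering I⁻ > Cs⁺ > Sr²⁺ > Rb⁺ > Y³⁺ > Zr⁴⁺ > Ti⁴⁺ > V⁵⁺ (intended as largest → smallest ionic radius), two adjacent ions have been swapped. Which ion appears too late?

Scanning neighbour by neighbour, only Sr²⁺/Rb⁺ violates a trend: Sr²⁺ and Rb⁺ share 36 electrons; the higher nuclear charge on Sr (Z=38) contracts it more, so Sr²⁺ < Rb⁺. That makes Rb⁺ the one sitting a position late relative to where it belongs.

Rb⁺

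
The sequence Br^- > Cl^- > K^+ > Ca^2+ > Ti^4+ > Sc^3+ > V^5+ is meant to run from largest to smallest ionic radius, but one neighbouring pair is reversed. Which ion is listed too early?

Scanning neighbour by neighbour, only Ti^4+/Sc^3+ violates a trend: Ti^4+ and Sc^3+ share 18 electrons; the higher nuclear charge on Ti (Z=22) contracts it more, so Ti^4+ < Sc^3+. That makes Ti^4+ the one sitting a position early relative to where it belongs.

Ti^4+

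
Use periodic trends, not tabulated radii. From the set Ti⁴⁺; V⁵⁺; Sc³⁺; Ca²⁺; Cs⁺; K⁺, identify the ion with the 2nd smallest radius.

Work out protons and electrons: V⁵⁺: 18 e⁻, Z=23, Ti⁴⁺: 18 e⁻, Z=22, Sc³⁺: 18 e⁻, Z=21, Ca²⁺: 18 e⁻, Z=20, K⁺: 18 e⁻, Z=19, Cs⁺: 54 e⁻, Z=55. V⁵⁺ < Ti⁴⁺ (both 18 e⁻, Z=23>22); Ti⁴⁺ < Sc³⁺ (isoelectronic, higher Z=22 is smaller); Sc³⁺ < Ca²⁺ (both 18 e⁻, Z=21>20); Ca²⁺ < K⁺ (both 18 e⁻, Z=20>19); K⁺ < Cs⁺ (same group, period 4 vs 6).
Ordering: V⁵⁺ < Ti⁴⁺ < Sc³⁺ < Ca²⁺ < K⁺ < Cs⁺. The 2nd smallest is Ti⁴⁺.

Ti⁴⁺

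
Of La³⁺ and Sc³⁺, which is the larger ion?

These ions sit in one column with identical charge. Each step down the periodic table adds a principal shell, increasing the radius.

La³⁺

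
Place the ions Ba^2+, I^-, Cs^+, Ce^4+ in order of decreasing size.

These species are isoelectronic with 54 electrons. The only difference is the number of protons: Ce^4+ (Z=58), Ba^2+ (Z=56), Cs^+ (Z=55), I^- (Z=53). The strongest nuclear pull (Ce^4+) gives the smallest ion.

I^- > Cs^+ > Ba^2+ > Ce^4+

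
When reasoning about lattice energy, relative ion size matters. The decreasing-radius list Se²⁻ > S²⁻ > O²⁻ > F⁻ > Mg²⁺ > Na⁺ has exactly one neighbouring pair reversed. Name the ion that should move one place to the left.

Na⁺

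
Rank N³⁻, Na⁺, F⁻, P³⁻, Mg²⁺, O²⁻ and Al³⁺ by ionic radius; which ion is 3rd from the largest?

Tabulating Z and e⁻: Al³⁺ has 10 e⁻ (Z=13), Mg²⁺ has 10 e⁻ (Z=12), Na⁺ has 10 e⁻ (Z=11), F⁻ has 10 e⁻ (Z=9), O²⁻ has 10 e⁻ (Z=8), N³⁻ has 10 e⁻ (Z=7), P³⁻ has 18 e⁻ (Z=15). Al³⁺ < Mg²⁺ (both 10 e⁻, Z=13>12); Mg²⁺ < Na⁺ (isoelectronic, higher Z=12 is smaller); Na⁺ < F⁻ (isoelectronic, higher Z=11 is smaller); F⁻ < O²⁻ (both 10 e⁻, Z=9>8); O²⁻ < N³⁻ (isoelectronic, higher Z=8 is smaller); N³⁻ < P³⁻ (same group, 1 shell fewer).
So the order is Al³⁺ < Mg²⁺ < Na⁺ < F⁻ < O²⁻ < N³⁻ < P³⁻; the 3rd-largest ion is O²⁻.

O²⁻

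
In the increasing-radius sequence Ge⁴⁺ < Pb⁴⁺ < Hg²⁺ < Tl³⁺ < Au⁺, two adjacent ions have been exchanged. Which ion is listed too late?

Scanning neighbour by neighbour, only Hg²⁺/Tl³⁺ violates a trend: Tl³⁺ and Hg²⁺ share 78 electrons; the higher nuclear charge on Tl (Z=81) contracts it more, so Tl³⁺ < Hg²⁺. That makes Tl³⁺ the one sitting a position late relative to where it belongs.

Tl³⁺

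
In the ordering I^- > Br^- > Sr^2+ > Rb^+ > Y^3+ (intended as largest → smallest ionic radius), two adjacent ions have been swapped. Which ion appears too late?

Compare adjacent ions: both have 36 electrons but Z(Sr)=38 > Z(Rb)=37, so Sr^2+ should be the smaller of the two — yet in this decreasing list Sr^2+ sits before Rb^+. Nothing else is reversed, so Rb^+ should move one place to the left.

Rb^+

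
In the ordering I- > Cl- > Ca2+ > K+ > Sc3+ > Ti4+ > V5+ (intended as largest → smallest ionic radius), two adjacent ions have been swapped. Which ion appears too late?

The pair Ca2+, K+ is the wrong way round — both have 18 electrons but Z(Ca)=20 > Z(K)=19, so Ca2+ should be the smaller of the two. All other adjacent pairs agree with periodic trends, so K+ is the misplaced ion.

K+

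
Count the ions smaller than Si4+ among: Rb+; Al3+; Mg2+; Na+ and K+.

Electron counts and nuclear charges: Si4+: 10 e⁻, Z=14, Al3+: 10 e⁻, Z=13, Mg2+: 10 e⁻, Z=12, Na+: 10 e⁻, Z=11, K+: 18 e⁻, Z=19, Rb+: 36 e⁻, Z=37. Si4+ < Al3+ (both 10 e⁻, Z=14>13); Al3+ < Mg2+ (both 10 e⁻, Z=13>12); Mg2+ < Na+ (isoelectronic, higher Z=12 is smaller); Na+ < K+ (same group, 1 shell fewer); K+ < Rb+ (same group, period 4 vs 5).
Relative to Si4+, the ions that are smaller are none. Count: 0.

0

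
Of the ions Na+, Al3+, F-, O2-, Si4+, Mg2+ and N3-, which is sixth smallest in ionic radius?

O2-

Isoelectronic series (10 e⁻ each). Size is set by nuclear charge: more protons means a smaller ion. Si4+ (Z=14), Al3+ (Z=13), Mg2+ (Z=12), Na+ (Z=11), F- (Z=9), O2- (Z=8), N3- (Z=7).
That gives Si4+ < Al3+ < Mg2+ < Na+ < F- < O2- < N3-. From the smallest end, number 6 is O2-.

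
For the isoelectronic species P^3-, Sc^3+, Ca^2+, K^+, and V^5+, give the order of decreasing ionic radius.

All of these have 18 electrons (isoelectronic). With the same electron cloud, the ion with the most protons pulls it in tightest. Nuclear charges: V^5+ (Z=23), Sc^3+ (Z=21), Ca^2+ (Z=20), K^+ (Z=19), P^3- (Z=15). Highest Z is smallest.

P^3- > K^+ > Ca^2+ > Sc^3+ > V^5+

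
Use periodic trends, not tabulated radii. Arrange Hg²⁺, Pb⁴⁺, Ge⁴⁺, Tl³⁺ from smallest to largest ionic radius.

Ge⁴⁺ < Pb⁴⁺ < Tl³⁺ < Hg²⁺

Work out protons and electrons: Ge⁴⁺ has 28 e⁻ (Z=32), Pb⁴⁺ has 78 e⁻ (Z=82), Tl³⁺ has 78 e⁻ (Z=81), Hg²⁺ has 78 e⁻ (Z=80). Ge⁴⁺ < Pb⁴⁺ (same group, period 4 vs 6); Pb⁴⁺ < Tl³⁺ (both 78 e⁻, Z=82>81); Tl³⁺ < Hg²⁺ (isoelectronic, higher Z=81 is smaller).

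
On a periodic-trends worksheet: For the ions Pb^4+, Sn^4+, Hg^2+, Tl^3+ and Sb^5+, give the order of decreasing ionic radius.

Hg^2+ > Tl^3+ > Pb^4+ > Sn^4+ > Sb^5+

Electron counts and nuclear charges: Sb^5+ (Z=51, 46 e⁻), Sn^4+ (Z=50, 46 e⁻), Pb^4+ (Z=82, 78 e⁻), Tl^3+ (Z=81, 78 e⁻), Hg^2+ (Z=80, 78 e⁻). Sb^5+ < Sn^4+ (isoelectronic, higher Z=51 is smaller); Sn^4+ < Pb^4+ (same group, period 5 vs 6); Pb^4+ < Tl^3+ (both 78 e⁻, Z=82>81); Tl^3+ < Hg^2+ (isoelectronic, higher Z=81 is smaller).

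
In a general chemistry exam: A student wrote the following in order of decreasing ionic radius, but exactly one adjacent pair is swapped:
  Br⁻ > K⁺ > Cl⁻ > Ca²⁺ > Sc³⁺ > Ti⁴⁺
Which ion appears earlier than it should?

K⁺

The pair K⁺, Cl⁻ is the wrong way round — they are isoelectronic (18 e⁻) and K has more protons than Cl (19 vs 17), making K⁺ smaller. All other adjacent pairs agree with periodic trends, so K⁺ is the misplaced ion.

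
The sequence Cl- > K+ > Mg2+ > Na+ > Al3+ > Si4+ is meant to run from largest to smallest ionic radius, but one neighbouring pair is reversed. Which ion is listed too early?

Mg2+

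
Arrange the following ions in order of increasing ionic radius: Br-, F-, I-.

F- < Br- < I-

These ions sit in one column with identical charge. Each step down the periodic table adds a principal shell, increasing the radius.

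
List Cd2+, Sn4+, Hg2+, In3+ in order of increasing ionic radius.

Sn4+ < In3+ < Cd2+ < Hg2+

Sn4+ (Z=50, 46 e⁻), In3+ (Z=49, 46 e⁻), Cd2+ (Z=48, 46 e⁻), Hg2+ (Z=80, 78 e⁻). Sn4+ < In3+ (both 46 e⁻, Z=50>49); In3+ < Cd2+ (isoelectronic, higher Z=49 is smaller); Cd2+ < Hg2+ (same group, period 5 vs 6).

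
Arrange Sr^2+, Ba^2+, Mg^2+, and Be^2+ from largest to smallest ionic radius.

All are in the same group with charge +2. Radius grows down the group as n (the outermost shell) increases.

Ba^2+ > Sr^2+ > Mg^2+ > Be^2+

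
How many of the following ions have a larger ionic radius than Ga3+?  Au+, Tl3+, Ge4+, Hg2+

3

Electron counts and nuclear charges: Ge4+ (Z=32, 28 e⁻), Ga3+ (Z=31, 28 e⁻), Tl3+ (Z=81, 78 e⁻), Hg2+ (Z=80, 78 e⁻), Au+ (Z=79, 78 e⁻). Ge4+ < Ga3+ (isoelectronic, higher Z=32 is smaller); Ga3+ < Tl3+ (same group, period 4 vs 6); Tl3+ < Hg2+ (isoelectronic, higher Z=81 is smaller); Hg2+ < Au+ (both 78 e⁻, Z=80>79).
Ordering all of them (including Ga3+) by radius gives Ge4+ < Ga3+ < Tl3+ < Hg2+ < Au+. Count: 3.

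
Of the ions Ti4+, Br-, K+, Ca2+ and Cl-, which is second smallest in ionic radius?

Work out protons and electrons: Ti4+: 18 e⁻, Z=22, Ca2+: 18 e⁻, Z=20, K+: 18 e⁻, Z=19, Cl-: 18 e⁻, Z=17, Br-: 36 e⁻, Z=35. Ti4+ < Ca2+ (isoelectronic, higher Z=22 is smaller); Ca2+ < K+ (both 18 e⁻, Z=20>19); K+ < Cl- (isoelectronic, higher Z=19 is smaller); Cl- < Br- (same group, period 3 vs 4).
Full ascending order: Ti4+ < Ca2+ < K+ < Cl- < Br-. Counting from the smallest, position 2 is Ca2+.

Ca2+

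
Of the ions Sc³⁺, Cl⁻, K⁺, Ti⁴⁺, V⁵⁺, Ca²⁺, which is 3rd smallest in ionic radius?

Sc³⁺

All of these have 18 electrons (isoelectronic). With the same electron cloud, the ion with the most protons pulls it in tightest. Nuclear charges: V⁵⁺ (Z=23), Ti⁴⁺ (Z=22), Sc³⁺ (Z=21), Ca²⁺ (Z=20), K⁺ (Z=19), Cl⁻ (Z=17). Highest Z is smallest.
So the order is V⁵⁺ < Ti⁴⁺ < Sc³⁺ < Ca²⁺ < K⁺ < Cl⁻; the 3rd-smallest ion is Sc³⁺.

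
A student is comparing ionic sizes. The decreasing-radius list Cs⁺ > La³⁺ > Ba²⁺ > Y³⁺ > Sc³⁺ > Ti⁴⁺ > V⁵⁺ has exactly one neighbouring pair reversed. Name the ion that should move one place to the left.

Scanning neighbour by neighbour, only La³⁺/Ba²⁺ violates a trend: La³⁺ and Ba²⁺ share 54 electrons; the higher nuclear charge on La (Z=57) contracts it more, so La³⁺ < Ba²⁺. That makes Ba²⁺ the one sitting a position late relative to where it belongs.

Ba²⁺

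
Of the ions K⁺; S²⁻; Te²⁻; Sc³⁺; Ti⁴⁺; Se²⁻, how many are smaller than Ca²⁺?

2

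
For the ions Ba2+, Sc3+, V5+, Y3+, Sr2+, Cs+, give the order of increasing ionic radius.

Work out protons and electrons: V5+: 18 e⁻, Z=23, Sc3+: 18 e⁻, Z=21, Y3+: 36 e⁻, Z=39, Sr2+: 36 e⁻, Z=38, Ba2+: 54 e⁻, Z=56, Cs+: 54 e⁻, Z=55. V5+ < Sc3+ (both 18 e⁻, Z=23>21); Sc3+ < Y3+ (same group, 1 shell fewer); Y3+ < Sr2+ (both 36 e⁻, Z=39>38); Sr2+ < Ba2+ (same group, 1 shell fewer); Ba2+ < Cs+ (isoelectronic, higher Z=56 is smaller).

V5+ < Sc3+ < Y3+ < Sr2+ < Ba2+ < Cs+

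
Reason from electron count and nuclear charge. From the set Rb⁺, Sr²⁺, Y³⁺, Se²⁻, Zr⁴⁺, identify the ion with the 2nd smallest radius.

Y³⁺

Isoelectronic series (36 e⁻ each). Size is set by nuclear charge: more protons means a smaller ion. Zr⁴⁺ (Z=40), Y³⁺ (Z=39), Sr²⁺ (Z=38), Rb⁺ (Z=37), Se²⁻ (Z=34).
That gives Zr⁴⁺ < Y³⁺ < Sr²⁺ < Rb⁺ < Se²⁻. From the smallest end, number 2 is Y³⁺.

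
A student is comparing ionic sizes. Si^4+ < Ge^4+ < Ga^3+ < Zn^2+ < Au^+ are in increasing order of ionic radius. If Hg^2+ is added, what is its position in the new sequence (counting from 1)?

5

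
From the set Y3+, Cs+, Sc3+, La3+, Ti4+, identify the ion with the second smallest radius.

Sc3+

Work out protons and electrons: Ti4+ has 18 e⁻ (Z=22), Sc3+ has 18 e⁻ (Z=21), Y3+ has 36 e⁻ (Z=39), La3+ has 54 e⁻ (Z=57), Cs+ has 54 e⁻ (Z=55). Ti4+ < Sc3+ (isoelectronic, higher Z=22 is smaller); Sc3+ < Y3+ (same group, period 4 vs 5); Y3+ < La3+ (same group, 1 shell fewer); La3+ < Cs+ (both 54 e⁻, Z=57>55).
Full ascending order: Ti4+ < Sc3+ < Y3+ < La3+ < Cs+. Counting from the smallest, position 2 is Sc3+.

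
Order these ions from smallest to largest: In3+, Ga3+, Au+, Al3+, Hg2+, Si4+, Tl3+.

Work out protons and electrons: Si4+: 10 e⁻, Z=14, Al3+: 10 e⁻, Z=13, Ga3+: 28 e⁻, Z=31, In3+: 46 e⁻, Z=49, Tl3+: 78 e⁻, Z=81, Hg2+: 78 e⁻, Z=80, Au+: 78 e⁻, Z=79. Si4+ < Al3+ (both 10 e⁻, Z=14>13); Al3+ < Ga3+ (same group, 1 shell fewer); Ga3+ < In3+ (same group, 1 shell fewer); In3+ < Tl3+ (same group, 1 shell fewer); Tl3+ < Hg2+ (both 78 e⁻, Z=81>80); Hg2+ < Au+ (both 78 e⁻, Z=80>79).

Si4+ < Al3+ < Ga3+ < In3+ < Tl3+ < Hg2+ < Au+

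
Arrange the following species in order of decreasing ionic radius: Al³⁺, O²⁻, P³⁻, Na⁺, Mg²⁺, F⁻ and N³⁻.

P³⁻ > N³⁻ > O²⁻ > F⁻ > Na⁺ > Mg²⁺ > Al³⁺

Al³⁺: 10 e⁻, Z=13, Mg²⁺: 10 e⁻, Z=12, Na⁺: 10 e⁻, Z=11, F⁻: 10 e⁻, Z=9, O²⁻: 10 e⁻, Z=8, N³⁻: 10 e⁻, Z=7, P³⁻: 18 e⁻, Z=15. Al³⁺ < Mg²⁺ (isoelectronic, higher Z=13 is smaller); Mg²⁺ < Na⁺ (isoelectronic, higher Z=12 is smaller); Na⁺ < F⁻ (isoelectronic, higher Z=11 is smaller); F⁻ < O²⁻ (isoelectronic, higher Z=9 is smaller); O²⁻ < N³⁻ (both 10 e⁻, Z=8>7); N³⁻ < P³⁻ (same group, 1 shell fewer).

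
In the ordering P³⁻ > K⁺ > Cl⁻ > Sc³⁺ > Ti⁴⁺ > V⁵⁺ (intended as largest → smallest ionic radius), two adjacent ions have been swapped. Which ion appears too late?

Check each adjacent pair. K⁺ and Cl⁻ are reversed: K⁺ and Cl⁻ share 18 electrons; the higher nuclear charge on K (Z=19) contracts it more, so K⁺ < Cl⁻. No other neighbouring pair contradicts the periodic trends, so Cl⁻ is the ion listed too late.

Cl⁻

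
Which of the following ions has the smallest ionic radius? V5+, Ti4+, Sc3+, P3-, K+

V5+

Isoelectronic series (18 e⁻ each). Size is set by nuclear charge: more protons means a smaller ion. V5+ (Z=23), Ti4+ (Z=22), Sc3+ (Z=21), K+ (Z=19), P3- (Z=15).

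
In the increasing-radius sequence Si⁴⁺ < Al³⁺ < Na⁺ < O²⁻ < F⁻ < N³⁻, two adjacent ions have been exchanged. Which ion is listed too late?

The pair O²⁻, F⁻ is the wrong way round — both have 10 electrons but Z(F)=9 > Z(O)=8, so F⁻ should be the smaller of the two. All other adjacent pairs agree with periodic trends, so F⁻ is the misplaced ion.

F⁻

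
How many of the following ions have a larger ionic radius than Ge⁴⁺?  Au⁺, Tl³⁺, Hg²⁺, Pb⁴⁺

Tabulating Z and e⁻: Ge⁴⁺ has 28 e⁻ (Z=32), Pb⁴⁺ has 78 e⁻ (Z=82), Tl³⁺ has 78 e⁻ (Z=81), Hg²⁺ has 78 e⁻ (Z=80), Au⁺ has 78 e⁻ (Z=79). Ge⁴⁺ < Pb⁴⁺ (same group, 2 shells fewer); Pb⁴⁺ < Tl³⁺ (both 78 e⁻, Z=82>81); Tl³⁺ < Hg²⁺ (isoelectronic, higher Z=81 is smaller); Hg²⁺ < Au⁺ (both 78 e⁻, Z=80>79).
Relative to Ge⁴⁺, the ions that are larger are Pb⁴⁺, Tl³⁺, Hg²⁺, Au⁺. Count: 4.

4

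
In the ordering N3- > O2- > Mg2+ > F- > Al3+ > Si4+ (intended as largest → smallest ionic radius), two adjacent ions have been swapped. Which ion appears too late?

The pair Mg2+, F- is the wrong way round — they are isoelectronic (10 e⁻) and Mg has more protons than F (12 vs 9), making Mg2+ smaller. All other adjacent pairs agree with periodic trends, so F- is the misplaced ion.

F-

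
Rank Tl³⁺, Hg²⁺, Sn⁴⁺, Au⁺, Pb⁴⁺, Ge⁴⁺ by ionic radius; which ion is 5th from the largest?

Sn⁴⁺

Electron counts and nuclear charges: Ge⁴⁺ has 28 e⁻ (Z=32), Sn⁴⁺ has 46 e⁻ (Z=50), Pb⁴⁺ has 78 e⁻ (Z=82), Tl³⁺ has 78 e⁻ (Z=81), Hg²⁺ has 78 e⁻ (Z=80), Au⁺ has 78 e⁻ (Z=79). Ge⁴⁺ < Sn⁴⁺ (same group, 1 shell fewer); Sn⁴⁺ < Pb⁴⁺ (same group, period 5 vs 6); Pb⁴⁺ < Tl³⁺ (both 78 e⁻, Z=82>81); Tl³⁺ < Hg²⁺ (both 78 e⁻, Z=81>80); Hg²⁺ < Au⁺ (both 78 e⁻, Z=80>79).
So the order is Ge⁴⁺ < Sn⁴⁺ < Pb⁴⁺ < Tl³⁺ < Hg²⁺ < Au⁺; the 5th-largest ion is Sn⁴⁺.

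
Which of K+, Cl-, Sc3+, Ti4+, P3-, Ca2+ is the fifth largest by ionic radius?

Sc3+

All of these have 18 electrons (isoelectronic). With the same electron cloud, the ion with the most protons pulls it in tightest. Nuclear charges: Ti4+ (Z=22), Sc3+ (Z=21), Ca2+ (Z=20), K+ (Z=19), Cl- (Z=17), P3- (Z=15). Highest Z is smallest.
That gives Ti4+ < Sc3+ < Ca2+ < K+ < Cl- < P3-. From the largest end, number 5 is Sc3+.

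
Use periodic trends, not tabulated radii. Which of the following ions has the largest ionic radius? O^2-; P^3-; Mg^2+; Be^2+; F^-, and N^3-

P^3-

Tabulating Z and e⁻: Be^2+: 2 e⁻, Z=4, Mg^2+: 10 e⁻, Z=12, F^-: 10 e⁻, Z=9, O^2-: 10 e⁻, Z=8, N^3-: 10 e⁻, Z=7, P^3-: 18 e⁻, Z=15. Be^2+ < Mg^2+ (same group, period 2 vs 3); Mg^2+ < F^- (isoelectronic, higher Z=12 is smaller); F^- < O^2- (both 10 e⁻, Z=9>8); O^2- < N^3- (isoelectronic, higher Z=8 is smaller); N^3- < P^3- (same group, period 2 vs 3).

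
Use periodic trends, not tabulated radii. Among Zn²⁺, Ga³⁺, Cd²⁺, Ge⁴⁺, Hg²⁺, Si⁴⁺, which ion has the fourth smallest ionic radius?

Zn²⁺

First list Z and electron count for each: Si⁴⁺ has 10 e⁻ (Z=14), Ge⁴⁺ has 28 e⁻ (Z=32), Ga³⁺ has 28 e⁻ (Z=31), Zn²⁺ has 28 e⁻ (Z=30), Cd²⁺ has 46 e⁻ (Z=48), Hg²⁺ has 78 e⁻ (Z=80). Si⁴⁺ < Ge⁴⁺ (same group, period 3 vs 4); Ge⁴⁺ < Ga³⁺ (isoelectronic, higher Z=32 is smaller); Ga³⁺ < Zn²⁺ (isoelectronic, higher Z=31 is smaller); Zn²⁺ < Cd²⁺ (same group, period 4 vs 5); Cd²⁺ < Hg²⁺ (same group, period 5 vs 6).
So the order is Si⁴⁺ < Ge⁴⁺ < Ga³⁺ < Zn²⁺ < Cd²⁺ < Hg²⁺; the 4th-smallest ion is Zn²⁺.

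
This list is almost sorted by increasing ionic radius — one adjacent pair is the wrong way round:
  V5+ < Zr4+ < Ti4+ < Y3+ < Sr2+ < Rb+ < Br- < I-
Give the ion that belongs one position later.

Zr4+

The pair Zr4+, Ti4+ is the wrong way round — same group and charge — period 4 sits above period 5, so Ti4+ is smaller. All other adjacent pairs agree with periodic trends, so Zr4+ is the misplaced ion.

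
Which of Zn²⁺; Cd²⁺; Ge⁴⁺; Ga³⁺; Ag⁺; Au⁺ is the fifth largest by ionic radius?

Ga³⁺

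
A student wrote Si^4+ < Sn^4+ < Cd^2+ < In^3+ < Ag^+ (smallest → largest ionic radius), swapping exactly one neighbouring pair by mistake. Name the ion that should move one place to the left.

Compare adjacent ions: they are isoelectronic (46 e⁻) and In has more protons than Cd (49 vs 48), making In^3+ smaller — yet in this increasing list Cd^2+ sits before In^3+. Nothing else is reversed, so In^3+ should move one place to the left.

In^3+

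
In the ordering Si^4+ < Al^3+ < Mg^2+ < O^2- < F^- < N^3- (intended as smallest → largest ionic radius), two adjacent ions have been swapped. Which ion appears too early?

Check each adjacent pair. O^2- and F^- are reversed: they are isoelectronic (10 e⁻) and F has more protons than O (9 vs 8), making F^- smaller. No other neighbouring pair contradicts the periodic trends, so O^2- is the ion listed too early.

O^2-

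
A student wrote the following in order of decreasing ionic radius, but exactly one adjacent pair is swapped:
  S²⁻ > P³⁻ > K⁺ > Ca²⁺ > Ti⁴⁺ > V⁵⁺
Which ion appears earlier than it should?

Compare adjacent ions: both have 18 electrons but Z(S)=16 > Z(P)=15, so S²⁻ should be the smaller of the two — yet in this decreasing list S²⁻ sits before P³⁻. Nothing else is reversed, so S²⁻ should move one place to the right.

S²⁻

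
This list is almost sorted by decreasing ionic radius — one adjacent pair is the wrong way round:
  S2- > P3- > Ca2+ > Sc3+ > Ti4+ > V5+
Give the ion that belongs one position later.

The pair S2-, P3- is the wrong way round — S2- and P3- share 18 electrons; the higher nuclear charge on S (Z=16) contracts it more, so S2- < P3-. All other adjacent pairs agree with periodic trends, so S2- is the misplaced ion.

S2-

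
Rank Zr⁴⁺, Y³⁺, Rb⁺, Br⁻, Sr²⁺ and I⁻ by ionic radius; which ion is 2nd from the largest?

Br⁻

Zr⁴⁺ (Z=40, 36 e⁻), Y³⁺ (Z=39, 36 e⁻), Sr²⁺ (Z=38, 36 e⁻), Rb⁺ (Z=37, 36 e⁻), Br⁻ (Z=35, 36 e⁻), I⁻ (Z=53, 54 e⁻). Zr⁴⁺ < Y³⁺ (both 36 e⁻, Z=40>39); Y³⁺ < Sr²⁺ (isoelectronic, higher Z=39 is smaller); Sr²⁺ < Rb⁺ (both 36 e⁻, Z=38>37); Rb⁺ < Br⁻ (isoelectronic, higher Z=37 is smaller); Br⁻ < I⁻ (same group, 1 shell fewer).
Ordering: Zr⁴⁺ < Y³⁺ < Sr²⁺ < Rb⁺ < Br⁻ < I⁻. The 2nd largest is Br⁻.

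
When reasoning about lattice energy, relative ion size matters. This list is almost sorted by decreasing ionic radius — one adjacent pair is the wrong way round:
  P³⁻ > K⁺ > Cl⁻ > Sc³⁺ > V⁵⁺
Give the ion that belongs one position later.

Scanning neighbour by neighbour, only K⁺/Cl⁻ violates a trend: they are isoelectronic (18 e⁻) and K has more protons than Cl (19 vs 17), making K⁺ smaller. That makes K⁺ the one sitting a position early relative to where it belongs.

K⁺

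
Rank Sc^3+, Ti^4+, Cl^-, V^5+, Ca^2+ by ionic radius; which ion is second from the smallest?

All of these have 18 electrons (isoelectronic). With the same electron cloud, the ion with the most protons pulls it in tightest. Nuclear charges: V^5+ (Z=23), Ti^4+ (Z=22), Sc^3+ (Z=21), Ca^2+ (Z=20), Cl^- (Z=17). Highest Z is smallest.
Full ascending order: V^5+ < Ti^4+ < Sc^3+ < Ca^2+ < Cl^-. Counting from the smallest, position 2 is Ti^4+.

Ti^4+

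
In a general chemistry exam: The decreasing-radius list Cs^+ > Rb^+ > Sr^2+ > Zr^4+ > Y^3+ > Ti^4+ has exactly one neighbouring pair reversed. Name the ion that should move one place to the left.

Y^3+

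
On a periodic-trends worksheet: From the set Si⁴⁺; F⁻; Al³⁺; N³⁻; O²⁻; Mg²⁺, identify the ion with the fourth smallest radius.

F⁻

Each ion has 10 electrons. The ranking follows nuclear charge in reverse — greater Z gives a smaller radius. Si⁴⁺ (Z=14), Al³⁺ (Z=13), Mg²⁺ (Z=12), F⁻ (Z=9), O²⁻ (Z=8), N³⁻ (Z=7).
So the order is Si⁴⁺ < Al³⁺ < Mg²⁺ < F⁻ < O²⁻ < N³⁻; the 4th-smallest ion is F⁻.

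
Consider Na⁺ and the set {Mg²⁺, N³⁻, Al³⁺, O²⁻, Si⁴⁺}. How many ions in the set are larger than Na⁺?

Isoelectronic series (10 e⁻ each). Size is set by nuclear charge: more protons means a smaller ion. Si⁴⁺ (Z=14), Al³⁺ (Z=13), Mg²⁺ (Z=12), Na⁺ (Z=11), O²⁻ (Z=8), N³⁻ (Z=7).
Overall: Si⁴⁺ < Al³⁺ < Mg²⁺ < Na⁺ < O²⁻ < N³⁻. Na⁺ has 3 below it and 2 above. Count: 2.

2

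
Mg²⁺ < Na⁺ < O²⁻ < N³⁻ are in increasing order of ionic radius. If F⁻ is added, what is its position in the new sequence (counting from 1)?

Isoelectronic series (10 e⁻ each). Size is set by nuclear charge: more protons means a smaller ion. Mg²⁺ (Z=12), Na⁺ (Z=11), F⁻ (Z=9), O²⁻ (Z=8), N³⁻ (Z=7).
The complete sequence is Mg²⁺ < Na⁺ < F⁻ < O²⁻ < N³⁻. F⁻ sits at position 3.

3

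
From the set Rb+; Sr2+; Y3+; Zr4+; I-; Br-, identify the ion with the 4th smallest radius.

Rb+

First list Z and electron count for each: Zr4+ (Z=40, 36 e⁻), Y3+ (Z=39, 36 e⁻), Sr2+ (Z=38, 36 e⁻), Rb+ (Z=37, 36 e⁻), Br- (Z=35, 36 e⁻), I- (Z=53, 54 e⁻). Zr4+ < Y3+ (isoelectronic, higher Z=40 is smaller); Y3+ < Sr2+ (isoelectronic, higher Z=39 is smaller); Sr2+ < Rb+ (both 36 e⁻, Z=38>37); Rb+ < Br- (isoelectronic, higher Z=37 is smaller); Br- < I- (same group, 1 shell fewer).
Full ascending order: Zr4+ < Y3+ < Sr2+ < Rb+ < Br- < I-. Counting from the smallest, position 4 is Rb+.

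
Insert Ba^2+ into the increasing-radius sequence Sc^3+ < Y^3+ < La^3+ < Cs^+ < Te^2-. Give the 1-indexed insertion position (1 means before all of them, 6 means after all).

4

Sc^3+ (Z=21, 18 e⁻), Y^3+ (Z=39, 36 e⁻), La^3+ (Z=57, 54 e⁻), Ba^2+ (Z=56, 54 e⁻), Cs^+ (Z=55, 54 e⁻), Te^2- (Z=52, 54 e⁻). Sc^3+ < Y^3+ (same group, 1 shell fewer); Y^3+ < La^3+ (same group, 1 shell fewer); La^3+ < Ba^2+ (isoelectronic, higher Z=57 is smaller); Ba^2+ < Cs^+ (both 54 e⁻, Z=56>55); Cs^+ < Te^2- (isoelectronic, higher Z=55 is smaller).
Merged order: Sc^3+ < Y^3+ < La^3+ < Ba^2+ < Cs^+ < Te^2- — Ba^2+ is number 4.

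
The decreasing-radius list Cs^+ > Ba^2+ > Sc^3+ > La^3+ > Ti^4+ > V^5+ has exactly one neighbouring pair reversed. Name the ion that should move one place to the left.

La^3+

Scanning neighbour by neighbour, only Sc^3+/La^3+ violates a trend: both in group 3 with the same charge; Sc^3+ (period 4) has the smaller radius. That makes La^3+ the one sitting a position late relative to where it belongs.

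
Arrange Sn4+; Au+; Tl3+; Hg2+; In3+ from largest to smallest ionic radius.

Electron counts and nuclear charges: Sn4+ has 46 e⁻ (Z=50), In3+ has 46 e⁻ (Z=49), Tl3+ has 78 e⁻ (Z=81), Hg2+ has 78 e⁻ (Z=80), Au+ has 78 e⁻ (Z=79). Sn4+ < In3+ (both 46 e⁻, Z=50>49); In3+ < Tl3+ (same group, period 5 vs 6); Tl3+ < Hg2+ (both 78 e⁻, Z=81>80); Hg2+ < Au+ (isoelectronic, higher Z=80 is smaller).

Au+ > Hg2+ > Tl3+ > In3+ > Sn4+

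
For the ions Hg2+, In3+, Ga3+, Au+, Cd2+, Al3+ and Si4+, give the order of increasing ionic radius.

Si4+ < Al3+ < Ga3+ < In3+ < Cd2+ < Hg2+ < Au+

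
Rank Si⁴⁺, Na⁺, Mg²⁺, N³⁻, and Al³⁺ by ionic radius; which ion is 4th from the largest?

Al³⁺

All of these have 10 electrons (isoelectronic). With the same electron cloud, the ion with the most protons pulls it in tightest. Nuclear charges: Si⁴⁺ (Z=14), Al³⁺ (Z=13), Mg²⁺ (Z=12), Na⁺ (Z=11), N³⁻ (Z=7). Highest Z is smallest.
Ordering: Si⁴⁺ < Al³⁺ < Mg²⁺ < Na⁺ < N³⁻. The 4th largest is Al³⁺.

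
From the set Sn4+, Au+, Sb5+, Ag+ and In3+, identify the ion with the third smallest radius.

In3+

Work out protons and electrons: Sb5+: 46 e⁻, Z=51, Sn4+: 46 e⁻, Z=50, In3+: 46 e⁻, Z=49, Ag+: 46 e⁻, Z=47, Au+: 78 e⁻, Z=79. Sb5+ < Sn4+ (both 46 e⁻, Z=51>50); Sn4+ < In3+ (both 46 e⁻, Z=50>49); In3+ < Ag+ (both 46 e⁻, Z=49>47); Ag+ < Au+ (same group, period 5 vs 6).
That gives Sb5+ < Sn4+ < In3+ < Ag+ < Au+. From the smallest end, number 3 is In3+.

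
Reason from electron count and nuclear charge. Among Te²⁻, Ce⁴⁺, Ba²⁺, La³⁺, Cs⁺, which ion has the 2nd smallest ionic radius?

Isoelectronic series (54 e⁻ each). Size is set by nuclear charge: more protons means a smaller ion. Ce⁴⁺ (Z=58), La³⁺ (Z=57), Ba²⁺ (Z=56), Cs⁺ (Z=55), Te²⁻ (Z=52).
That gives Ce⁴⁺ < La³⁺ < Ba²⁺ < Cs⁺ < Te²⁻. From the smallest end, number 2 is La³⁺.

La³⁺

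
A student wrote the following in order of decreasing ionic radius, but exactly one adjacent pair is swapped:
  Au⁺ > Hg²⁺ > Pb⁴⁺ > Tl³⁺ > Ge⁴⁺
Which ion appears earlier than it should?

Compare adjacent ions: they are isoelectronic (78 e⁻) and Pb has more protons than Tl (82 vs 81), making Pb⁴⁺ smaller — yet in this decreasing list Pb⁴⁺ sits before Tl³⁺. Nothing else is reversed, so Pb⁴⁺ should move one place to the right.

Pb⁴⁺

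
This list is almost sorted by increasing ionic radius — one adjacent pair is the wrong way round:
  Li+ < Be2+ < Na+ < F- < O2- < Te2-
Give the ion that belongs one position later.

Compare adjacent ions: Be2+ and Li+ share 2 electrons; the higher nuclear charge on Be (Z=4) contracts it more, so Be2+ < Li+ — yet in this increasing list Li+ sits before Be2+. Nothing else is reversed, so Li+ should move one place to the right.

Li+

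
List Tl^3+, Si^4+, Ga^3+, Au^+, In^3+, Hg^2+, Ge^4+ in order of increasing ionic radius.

Si^4+ < Ge^4+ < Ga^3+ < In^3+ < Tl^3+ < Hg^2+ < Au^+

Work out protons and electrons: Si^4+ has 10 e⁻ (Z=14), Ge^4+ has 28 e⁻ (Z=32), Ga^3+ has 28 e⁻ (Z=31), In^3+ has 46 e⁻ (Z=49), Tl^3+ has 78 e⁻ (Z=81), Hg^2+ has 78 e⁻ (Z=80), Au^+ has 78 e⁻ (Z=79). Si^4+ < Ge^4+ (same group, 1 shell fewer); Ge^4+ < Ga^3+ (both 28 e⁻, Z=32>31); Ga^3+ < In^3+ (same group, period 4 vs 5); In^3+ < Tl^3+ (same group, 1 shell fewer); Tl^3+ < Hg^2+ (both 78 e⁻, Z=81>80); Hg^2+ < Au^+ (both 78 e⁻, Z=80>79).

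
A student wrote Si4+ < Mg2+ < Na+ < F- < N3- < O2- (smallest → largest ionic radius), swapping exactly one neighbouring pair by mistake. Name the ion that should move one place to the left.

O2-

Scanning neighbour by neighbour, only N3-/O2- violates a trend: O2- and N3- share 10 electrons; the higher nuclear charge on O (Z=8) contracts it more, so O2- < N3-. That makes O2- the one sitting a position late relative to where it belongs.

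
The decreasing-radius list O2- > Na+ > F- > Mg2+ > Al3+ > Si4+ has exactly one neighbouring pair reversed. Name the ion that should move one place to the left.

F-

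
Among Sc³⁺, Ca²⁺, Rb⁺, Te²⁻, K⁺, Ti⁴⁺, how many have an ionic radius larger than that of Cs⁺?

Electron counts and nuclear charges: Ti⁴⁺ has 18 e⁻ (Z=22), Sc³⁺ has 18 e⁻ (Z=21), Ca²⁺ has 18 e⁻ (Z=20), K⁺ has 18 e⁻ (Z=19), Rb⁺ has 36 e⁻ (Z=37), Cs⁺ has 54 e⁻ (Z=55), Te²⁻ has 54 e⁻ (Z=52). Ti⁴⁺ < Sc³⁺ (both 18 e⁻, Z=22>21); Sc³⁺ < Ca²⁺ (both 18 e⁻, Z=21>20); Ca²⁺ < K⁺ (both 18 e⁻, Z=20>19); K⁺ < Rb⁺ (same group, period 4 vs 5); Rb⁺ < Cs⁺ (same group, period 5 vs 6); Cs⁺ < Te²⁻ (both 54 e⁻, Z=55>52).
Ordering all of them (including Cs⁺) by radius gives Ti⁴⁺ < Sc³⁺ < Ca²⁺ < K⁺ < Rb⁺ < Cs⁺ < Te²⁻. So 1 is larger.

1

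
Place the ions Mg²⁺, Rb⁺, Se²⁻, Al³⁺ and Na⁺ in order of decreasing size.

Se²⁻ > Rb⁺ > Na⁺ > Mg²⁺ > Al³⁺

Tabulating Z and e⁻: Al³⁺ has 10 e⁻ (Z=13), Mg²⁺ has 10 e⁻ (Z=12), Na⁺ has 10 e⁻ (Z=11), Rb⁺ has 36 e⁻ (Z=37), Se²⁻ has 36 e⁻ (Z=34). Al³⁺ < Mg²⁺ (both 10 e⁻, Z=13>12); Mg²⁺ < Na⁺ (isoelectronic, higher Z=12 is smaller); Na⁺ < Rb⁺ (same group, period 3 vs 5); Rb⁺ < Se²⁻ (isoelectronic, higher Z=37 is smaller).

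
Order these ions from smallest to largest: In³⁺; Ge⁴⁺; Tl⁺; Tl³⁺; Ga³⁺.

Ge⁴⁺ < Ga³⁺ < In³⁺ < Tl³⁺ < Tl⁺

Electron counts and nuclear charges: Ge⁴⁺ (Z=32, 28 e⁻), Ga³⁺ (Z=31, 28 e⁻), In³⁺ (Z=49, 46 e⁻), Tl³⁺ (Z=81, 78 e⁻), Tl⁺ (Z=81, 80 e⁻). Ge⁴⁺ < Ga³⁺ (isoelectronic, higher Z=32 is smaller); Ga³⁺ < In³⁺ (same group, 1 shell fewer); In³⁺ < Tl³⁺ (same group, period 5 vs 6); Tl³⁺ < Tl⁺ (same element, +3 vs +1).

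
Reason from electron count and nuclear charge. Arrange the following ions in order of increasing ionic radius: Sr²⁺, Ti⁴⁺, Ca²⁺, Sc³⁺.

Work out protons and electrons: Ti⁴⁺ has 18 e⁻ (Z=22), Sc³⁺ has 18 e⁻ (Z=21), Ca²⁺ has 18 e⁻ (Z=20), Sr²⁺ has 36 e⁻ (Z=38). Ti⁴⁺ < Sc³⁺ (isoelectronic, higher Z=22 is smaller); Sc³⁺ < Ca²⁺ (both 18 e⁻, Z=21>20); Ca²⁺ < Sr²⁺ (same group, period 4 vs 5).

Ti⁴⁺ < Sc³⁺ < Ca²⁺ < Sr²⁺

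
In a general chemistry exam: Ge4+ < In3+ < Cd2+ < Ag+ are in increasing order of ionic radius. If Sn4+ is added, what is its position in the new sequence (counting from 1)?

2

Ge4+ has 28 e⁻ (Z=32), Sn4+ has 46 e⁻ (Z=50), In3+ has 46 e⁻ (Z=49), Cd2+ has 46 e⁻ (Z=48), Ag+ has 46 e⁻ (Z=47). Ge4+ < Sn4+ (same group, period 4 vs 5); Sn4+ < In3+ (isoelectronic, higher Z=50 is smaller); In3+ < Cd2+ (isoelectronic, higher Z=49 is smaller); Cd2+ < Ag+ (both 46 e⁻, Z=48>47).
With Sn4+ included the full order is Ge4+ < Sn4+ < In3+ < Cd2+ < Ag+, so it takes position 2.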